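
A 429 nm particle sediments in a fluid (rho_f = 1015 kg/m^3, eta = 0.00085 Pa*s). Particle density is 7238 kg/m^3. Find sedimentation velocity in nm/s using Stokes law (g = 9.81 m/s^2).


Radius R = 429/2 nm = 2.145e-07 m
Density difference = 7238 - 1015 = 6223 kg/m^3
v = 2 * R^2 * (rho_p - rho_f) * g / (9 * eta)
v = 2 * (2.145e-07)^2 * 6223 * 9.81 / (9 * 0.00085)
v = 7.34331e-07 m/s = 734.3312 nm/s

734.3312


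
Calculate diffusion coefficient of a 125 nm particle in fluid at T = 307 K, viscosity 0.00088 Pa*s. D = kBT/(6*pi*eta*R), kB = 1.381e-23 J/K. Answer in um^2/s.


Radius R = 125/2 = 62.5 nm = 6.25e-08 m
D = kB*T / (6*pi*eta*R)
D = 1.381e-23 * 307 / (6 * pi * 0.00088 * 6.25e-08)
D = 4.08948e-12 m^2/s = 4.089 um^2/s

4.089


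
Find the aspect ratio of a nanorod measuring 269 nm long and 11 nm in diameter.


Aspect ratio AR = length / diameter
AR = 269 / 11
AR = 24.45

24.45


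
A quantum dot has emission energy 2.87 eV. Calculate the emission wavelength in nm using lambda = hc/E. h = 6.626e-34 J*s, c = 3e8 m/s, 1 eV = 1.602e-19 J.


Convert energy: E = 2.87 eV = 2.87 * 1.602e-19 = 4.59774e-19 J
lambda = h*c / E = 6.626e-34 * 3e8 / 4.59774e-19
lambda = 4.32343e-07 m = 432.3 nm

432.3


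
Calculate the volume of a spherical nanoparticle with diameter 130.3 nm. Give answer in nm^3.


Radius r = 130.3/2 = 65.15 nm
Volume V = (4/3) * pi * r^3
V = (4/3) * pi * (65.15)^3
V = 1158328.84 nm^3

1158328.84


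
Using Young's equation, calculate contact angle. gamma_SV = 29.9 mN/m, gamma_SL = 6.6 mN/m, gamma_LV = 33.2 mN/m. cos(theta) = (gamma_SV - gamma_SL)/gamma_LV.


cos(theta) = (gamma_SV - gamma_SL) / gamma_LV
cos(theta) = (29.9 - 6.6) / 33.2
cos(theta) = 0.701807
theta = arccos(0.701807) = 45.43 degrees

45.43


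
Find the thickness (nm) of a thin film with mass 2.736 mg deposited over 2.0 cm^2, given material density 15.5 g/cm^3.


Convert: m = 2.736 mg = 2.7360e-06 kg, A = 2.0 cm^2 = 2.0000e-04 m^2, rho = 15.5 g/cm^3 = 15500 kg/m^3
t = m / (A * rho)
t = 2.7360e-06 / (2.0000e-04 * 15500)
t = 8.8258e-07 m = 882.6 nm

882.6


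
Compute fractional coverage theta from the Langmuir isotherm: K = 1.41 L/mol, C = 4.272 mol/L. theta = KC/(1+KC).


Langmuir isotherm: theta = K*C / (1 + K*C)
K*C = 1.41 * 4.272 = 6.02352
theta = 6.02352 / (1 + 6.02352) = 6.02352 / 7.02352
theta = 0.8576

0.8576


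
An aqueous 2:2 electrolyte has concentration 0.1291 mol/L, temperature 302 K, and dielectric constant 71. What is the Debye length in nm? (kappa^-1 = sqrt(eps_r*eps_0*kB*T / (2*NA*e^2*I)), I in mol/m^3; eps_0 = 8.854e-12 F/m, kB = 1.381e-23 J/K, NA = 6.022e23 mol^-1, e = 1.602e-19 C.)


Ionic strength I = 0.1291 * 2^2 * 1000 = 516.4 mol/m^3
kappa^-1 = sqrt(71 * 8.854e-12 * 1.381e-23 * 302 / (2 * 6.022e23 * (1.602e-19)^2 * 516.4))
kappa^-1 = 0.405 nm

0.405


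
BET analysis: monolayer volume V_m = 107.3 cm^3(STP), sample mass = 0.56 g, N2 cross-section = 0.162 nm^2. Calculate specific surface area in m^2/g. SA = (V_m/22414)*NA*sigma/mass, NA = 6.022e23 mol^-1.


Number of moles in monolayer = V_m / 22414 = 107.3 / 22414 = 0.00478719
Number of molecules = moles * NA = 0.00478719 * 6.022e23
SA = molecules * sigma / mass
SA = (107.3 / 22414) * 6.022e23 * 0.162e-18 / 0.56
SA = 834.0 m^2/g

834.0


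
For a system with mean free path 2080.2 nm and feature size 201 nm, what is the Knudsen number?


Knudsen number Kn = lambda / L
Kn = 2080.2 / 201
Kn = 10.3493

10.3493


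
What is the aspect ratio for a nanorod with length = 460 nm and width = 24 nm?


Aspect ratio AR = length / diameter
AR = 460 / 24
AR = 19.17

19.17


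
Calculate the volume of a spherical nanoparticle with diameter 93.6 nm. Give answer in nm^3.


Radius r = 93.6/2 = 46.8 nm
Volume V = (4/3) * pi * r^3
V = (4/3) * pi * (46.8)^3
V = 429364.53 nm^3

429364.53


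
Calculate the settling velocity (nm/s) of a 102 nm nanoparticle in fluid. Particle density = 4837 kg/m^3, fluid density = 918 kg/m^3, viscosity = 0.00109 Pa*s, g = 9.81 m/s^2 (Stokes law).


Radius R = 102/2 nm = 5.1e-08 m
Density difference = 4837 - 918 = 3919 kg/m^3
v = 2 * R^2 * (rho_p - rho_f) * g / (9 * eta)
v = 2 * (5.1e-08)^2 * 3919 * 9.81 / (9 * 0.00109)
v = 2.03866e-08 m/s = 20.3866 nm/s

20.3866


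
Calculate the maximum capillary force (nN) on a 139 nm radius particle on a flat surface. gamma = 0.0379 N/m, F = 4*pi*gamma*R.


Convert radius: R = 139 nm = 1.39e-07 m
F = 4 * pi * gamma * R
F = 4 * pi * 0.0379 * 1.39e-07
F = 6.62009e-08 N = 66.2009 nN

66.2009


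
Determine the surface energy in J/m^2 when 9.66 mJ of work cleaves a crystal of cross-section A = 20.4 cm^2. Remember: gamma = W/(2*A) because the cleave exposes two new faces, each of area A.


Convert: A = 20.4 cm^2 = 0.00204 m^2, W = 9.66 mJ = 0.00966 J
Cleaving exposes two faces of area A, so total new surface = 2*A and gamma = W / (2*A)
gamma = 0.00966 / (2 * 0.00204)
gamma = 2.368 J/m^2

2.368


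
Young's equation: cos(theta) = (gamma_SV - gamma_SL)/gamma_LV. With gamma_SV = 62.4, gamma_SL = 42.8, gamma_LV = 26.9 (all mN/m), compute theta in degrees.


cos(theta) = (gamma_SV - gamma_SL) / gamma_LV
cos(theta) = (62.4 - 42.8) / 26.9
cos(theta) = 0.728625
theta = arccos(0.728625) = 43.23 degrees

43.23


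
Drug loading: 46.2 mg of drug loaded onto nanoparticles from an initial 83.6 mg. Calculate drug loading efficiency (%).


Drug loading efficiency = (drug loaded / drug initial) * 100
DLE = 46.2 / 83.6 * 100
DLE = 0.5526 * 100
DLE = 55.26%

55.26


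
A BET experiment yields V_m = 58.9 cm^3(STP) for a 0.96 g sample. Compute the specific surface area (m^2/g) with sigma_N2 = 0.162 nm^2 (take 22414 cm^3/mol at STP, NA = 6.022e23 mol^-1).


Number of moles in monolayer = V_m / 22414 = 58.9 / 22414 = 0.00262782
Number of molecules = moles * NA = 0.00262782 * 6.022e23
SA = molecules * sigma / mass
SA = (58.9 / 22414) * 6.022e23 * 0.162e-18 / 0.96
SA = 267.0 m^2/g

267.0


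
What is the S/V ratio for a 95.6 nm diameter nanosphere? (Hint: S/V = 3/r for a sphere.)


Radius r = 95.6/2 = 47.8 nm
S/V = 3 / r = 3 / 47.8
S/V = 0.0628 nm^-1

0.0628


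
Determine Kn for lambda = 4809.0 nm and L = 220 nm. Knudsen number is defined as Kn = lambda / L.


Knudsen number Kn = lambda / L
Kn = 4809.0 / 220
Kn = 21.8591

21.8591


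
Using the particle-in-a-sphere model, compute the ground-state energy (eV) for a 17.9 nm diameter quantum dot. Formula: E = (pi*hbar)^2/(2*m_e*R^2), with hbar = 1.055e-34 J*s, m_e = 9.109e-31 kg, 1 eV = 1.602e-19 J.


Radius R = 17.9/2 = 8.95 nm = 8.95e-09 m
E = (pi * 1.055e-34)^2 / (2 * 9.109e-31 * (8.95e-09)^2)
E(J) = 7.52762e-22
E = E(J) / 1.602e-19 = 0.0047 eV

0.0047


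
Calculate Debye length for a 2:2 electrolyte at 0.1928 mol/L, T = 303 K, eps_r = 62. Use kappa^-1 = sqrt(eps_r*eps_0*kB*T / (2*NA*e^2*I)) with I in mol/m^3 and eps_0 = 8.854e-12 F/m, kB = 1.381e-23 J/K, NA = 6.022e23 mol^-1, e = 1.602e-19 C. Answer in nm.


Ionic strength I = 0.1928 * 2^2 * 1000 = 771.2 mol/m^3
kappa^-1 = sqrt(62 * 8.854e-12 * 1.381e-23 * 303 / (2 * 6.022e23 * (1.602e-19)^2 * 771.2))
kappa^-1 = 0.31 nm

0.31


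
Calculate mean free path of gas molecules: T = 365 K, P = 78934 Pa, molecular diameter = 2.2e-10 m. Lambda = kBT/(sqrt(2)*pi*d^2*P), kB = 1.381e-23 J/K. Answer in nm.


Mean free path: lambda = kB*T / (sqrt(2) * pi * d^2 * P)
lambda = 1.381e-23 * 365 / (sqrt(2) * pi * (2.2e-10)^2 * 78934)
lambda = 2.9697e-07 m
lambda = 296.97 nm

296.97


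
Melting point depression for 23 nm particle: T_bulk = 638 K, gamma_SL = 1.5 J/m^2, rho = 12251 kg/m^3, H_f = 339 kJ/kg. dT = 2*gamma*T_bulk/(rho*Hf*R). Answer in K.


Radius R = 23/2 = 11.5 nm = 1.15e-08 m
Convert H_f = 339 kJ/kg = 339000 J/kg
dT = 2 * gamma_SL * T_bulk / (rho * H_f * R)
dT = 2 * 1.5 * 638 / (12251 * 339000 * 1.15e-08)
dT = 40.1 K

40.1


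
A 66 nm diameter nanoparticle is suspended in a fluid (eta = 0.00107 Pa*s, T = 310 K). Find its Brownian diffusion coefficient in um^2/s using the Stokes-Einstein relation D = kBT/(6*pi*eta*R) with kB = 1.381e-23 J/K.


Radius R = 66/2 = 33 nm = 3.3e-08 m
D = kB*T / (6*pi*eta*R)
D = 1.381e-23 * 310 / (6 * pi * 0.00107 * 3.3e-08)
D = 6.43216e-12 m^2/s = 6.432 um^2/s

6.432


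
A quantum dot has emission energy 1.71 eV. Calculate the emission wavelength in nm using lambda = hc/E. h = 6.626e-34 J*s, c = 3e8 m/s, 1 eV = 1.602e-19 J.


Convert energy: E = 1.71 eV = 1.71 * 1.602e-19 = 2.73942e-19 J
lambda = h*c / E = 6.626e-34 * 3e8 / 2.73942e-19
lambda = 7.25628e-07 m = 725.6 nm

725.6


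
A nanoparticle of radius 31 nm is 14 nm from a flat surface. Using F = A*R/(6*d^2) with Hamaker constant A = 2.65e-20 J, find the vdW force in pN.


Convert to SI: R = 31 nm = 3.1e-08 m, d = 14 nm = 1.4e-08 m
F = A * R / (6 * d^2)
F = 2.65e-20 * 3.1e-08 / (6 * (1.4e-08)^2)
F = 6.98554e-13 N = 0.699 pN

0.699


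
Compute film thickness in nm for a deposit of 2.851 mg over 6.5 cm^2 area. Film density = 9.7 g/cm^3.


Convert: m = 2.851 mg = 2.8510e-06 kg, A = 6.5 cm^2 = 6.5000e-04 m^2, rho = 9.7 g/cm^3 = 9700 kg/m^3
t = m / (A * rho)
t = 2.8510e-06 / (6.5000e-04 * 9700)
t = 4.5218e-07 m = 452.2 nm

452.2


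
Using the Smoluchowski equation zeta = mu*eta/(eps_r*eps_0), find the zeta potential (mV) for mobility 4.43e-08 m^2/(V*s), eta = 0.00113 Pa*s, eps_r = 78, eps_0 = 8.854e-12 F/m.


Smoluchowski equation: zeta = mu * eta / (eps_r * eps_0)
zeta = 4.43e-08 * 0.00113 / (78 * 8.854e-12)
zeta = 0.072485 V = 72.48 mV

72.48


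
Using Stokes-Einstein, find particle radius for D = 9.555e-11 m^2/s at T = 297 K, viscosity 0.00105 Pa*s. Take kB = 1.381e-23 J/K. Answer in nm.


Stokes-Einstein: R = kB*T / (6*pi*eta*D)
R = 1.381e-23 * 297 / (6 * pi * 0.00105 * 9.555e-11)
R = 2.16885e-09 m = 2.17 nm

2.17


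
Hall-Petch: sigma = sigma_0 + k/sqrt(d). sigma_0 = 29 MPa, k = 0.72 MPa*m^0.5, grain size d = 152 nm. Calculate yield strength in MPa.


d = 152 nm = 1.52e-07 m
sqrt(d) = 0.0003898718
Hall-Petch contribution = k / sqrt(d) = 0.72 / 0.0003898718 = 1846.8 MPa
sigma = sigma_0 + k/sqrt(d) = 29 + 1846.8 = 1875.8 MPa

1875.8


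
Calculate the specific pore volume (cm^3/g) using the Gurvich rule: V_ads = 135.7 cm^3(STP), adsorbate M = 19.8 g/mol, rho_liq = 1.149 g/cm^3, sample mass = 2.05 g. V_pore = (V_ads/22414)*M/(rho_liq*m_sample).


Moles adsorbed n = V_ads / 22414 = 135.7 / 22414 = 6.054252e-03 mol
Liquid volume V_liq = n * M / rho_liq = 6.054252e-03 * 19.8 / 1.149 = 0.10433 cm^3
Specific pore volume V_pore = V_liq / m_sample = 0.10433 / 2.05
V_pore = 0.0509 cm^3/g

0.0509


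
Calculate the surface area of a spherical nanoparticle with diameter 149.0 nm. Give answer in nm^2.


Radius r = 149.0/2 = 74.5 nm
Surface area SA = 4 * pi * r^2
SA = 4 * pi * (74.5)^2
SA = 69746.5 nm^2

69746.5


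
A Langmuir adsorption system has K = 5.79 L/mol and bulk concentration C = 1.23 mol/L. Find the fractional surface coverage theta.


Langmuir isotherm: theta = K*C / (1 + K*C)
K*C = 5.79 * 1.23 = 7.1217
theta = 7.1217 / (1 + 7.1217) = 7.1217 / 8.1217
theta = 0.8769

0.8769


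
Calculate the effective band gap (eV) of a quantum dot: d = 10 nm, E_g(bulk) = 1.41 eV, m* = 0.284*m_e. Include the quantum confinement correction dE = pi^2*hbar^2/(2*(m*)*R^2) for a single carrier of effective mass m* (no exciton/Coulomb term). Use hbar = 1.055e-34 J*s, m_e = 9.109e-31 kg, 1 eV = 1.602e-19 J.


Radius R = 10/2 nm = 5e-09 m
Confinement energy dE = pi^2 * hbar^2 / (2 * m_eff * m_e * R^2)
dE = pi^2 * (1.055e-34)^2 / (2 * 0.284 * 9.109e-31 * (5e-09)^2) J, divided by 1.602e-19 J/eV
dE = 0.053 eV
Total band gap = E_g(bulk) + dE = 1.41 + 0.053 = 1.463 eV

1.463


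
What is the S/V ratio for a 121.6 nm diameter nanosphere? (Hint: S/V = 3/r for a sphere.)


Radius r = 121.6/2 = 60.8 nm
S/V = 3 / r = 3 / 60.8
S/V = 0.0493 nm^-1

0.0493


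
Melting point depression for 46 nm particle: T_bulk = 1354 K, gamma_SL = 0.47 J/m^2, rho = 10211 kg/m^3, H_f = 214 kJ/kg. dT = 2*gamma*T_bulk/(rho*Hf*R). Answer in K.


Radius R = 46/2 = 23 nm = 2.3e-08 m
Convert H_f = 214 kJ/kg = 214000 J/kg
dT = 2 * gamma_SL * T_bulk / (rho * H_f * R)
dT = 2 * 0.47 * 1354 / (10211 * 214000 * 2.3e-08)
dT = 25.3 K

25.3


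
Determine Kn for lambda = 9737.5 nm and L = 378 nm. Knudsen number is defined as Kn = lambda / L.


Knudsen number Kn = lambda / L
Kn = 9737.5 / 378
Kn = 25.7606

25.7606


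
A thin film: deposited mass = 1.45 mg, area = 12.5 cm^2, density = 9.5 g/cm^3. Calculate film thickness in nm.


Convert: m = 1.45 mg = 1.4500e-06 kg, A = 12.5 cm^2 = 1.2500e-03 m^2, rho = 9.5 g/cm^3 = 9500 kg/m^3
t = m / (A * rho)
t = 1.4500e-06 / (1.2500e-03 * 9500)
t = 1.2211e-07 m = 122.1 nm

122.1


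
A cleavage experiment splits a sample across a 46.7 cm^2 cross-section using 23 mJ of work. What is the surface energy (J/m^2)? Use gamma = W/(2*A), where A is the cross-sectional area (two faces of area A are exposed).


Convert: A = 46.7 cm^2 = 0.00467 m^2, W = 23 mJ = 0.023 J
Cleaving exposes two faces of area A, so total new surface = 2*A and gamma = W / (2*A)
gamma = 0.023 / (2 * 0.00467)
gamma = 2.463 J/m^2

2.463


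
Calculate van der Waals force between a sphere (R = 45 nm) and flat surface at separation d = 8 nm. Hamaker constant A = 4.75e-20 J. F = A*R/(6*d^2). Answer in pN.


Convert to SI: R = 45 nm = 4.5e-08 m, d = 8 nm = 8e-09 m
F = A * R / (6 * d^2)
F = 4.75e-20 * 4.5e-08 / (6 * (8e-09)^2)
F = 5.56641e-12 N = 5.566 pN

5.566


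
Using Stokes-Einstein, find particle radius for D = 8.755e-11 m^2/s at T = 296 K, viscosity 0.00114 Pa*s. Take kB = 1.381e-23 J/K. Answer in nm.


Stokes-Einstein: R = kB*T / (6*pi*eta*D)
R = 1.381e-23 * 296 / (6 * pi * 0.00114 * 8.755e-11)
R = 2.17282e-09 m = 2.17 nm

2.17


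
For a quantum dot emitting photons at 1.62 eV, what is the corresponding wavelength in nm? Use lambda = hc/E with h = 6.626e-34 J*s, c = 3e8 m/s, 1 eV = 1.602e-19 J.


Convert energy: E = 1.62 eV = 1.62 * 1.602e-19 = 2.59524e-19 J
lambda = h*c / E = 6.626e-34 * 3e8 / 2.59524e-19
lambda = 7.65941e-07 m = 765.9 nm

765.9


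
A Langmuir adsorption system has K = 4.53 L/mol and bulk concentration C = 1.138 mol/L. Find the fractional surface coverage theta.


Langmuir isotherm: theta = K*C / (1 + K*C)
K*C = 4.53 * 1.138 = 5.15514
theta = 5.15514 / (1 + 5.15514) = 5.15514 / 6.15514
theta = 0.8375

0.8375


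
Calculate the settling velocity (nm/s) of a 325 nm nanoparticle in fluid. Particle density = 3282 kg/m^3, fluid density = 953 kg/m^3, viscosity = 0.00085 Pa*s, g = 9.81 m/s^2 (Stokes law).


Radius R = 325/2 nm = 1.625e-07 m
Density difference = 3282 - 953 = 2329 kg/m^3
v = 2 * R^2 * (rho_p - rho_f) * g / (9 * eta)
v = 2 * (1.625e-07)^2 * 2329 * 9.81 / (9 * 0.00085)
v = 1.5773e-07 m/s = 157.7298 nm/s

157.7298


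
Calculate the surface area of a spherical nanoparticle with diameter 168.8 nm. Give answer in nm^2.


Radius r = 168.8/2 = 84.4 nm
Surface area SA = 4 * pi * r^2
SA = 4 * pi * (84.4)^2
SA = 89514.78 nm^2

89514.78


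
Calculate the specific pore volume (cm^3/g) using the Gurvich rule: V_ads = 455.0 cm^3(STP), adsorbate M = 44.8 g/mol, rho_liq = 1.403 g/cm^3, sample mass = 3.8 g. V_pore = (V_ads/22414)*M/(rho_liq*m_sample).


Moles adsorbed n = V_ads / 22414 = 455.0 / 22414 = 2.029981e-02 mol
Liquid volume V_liq = n * M / rho_liq = 2.029981e-02 * 44.8 / 1.403 = 0.64820 cm^3
Specific pore volume V_pore = V_liq / m_sample = 0.64820 / 3.8
V_pore = 0.1706 cm^3/g

0.1706


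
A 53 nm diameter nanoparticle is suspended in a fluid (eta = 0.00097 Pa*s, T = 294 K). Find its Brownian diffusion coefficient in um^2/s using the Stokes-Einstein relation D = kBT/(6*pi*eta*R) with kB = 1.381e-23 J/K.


Radius R = 53/2 = 26.5 nm = 2.65e-08 m
D = kB*T / (6*pi*eta*R)
D = 1.381e-23 * 294 / (6 * pi * 0.00097 * 2.65e-08)
D = 8.37958e-12 m^2/s = 8.38 um^2/s

8.38


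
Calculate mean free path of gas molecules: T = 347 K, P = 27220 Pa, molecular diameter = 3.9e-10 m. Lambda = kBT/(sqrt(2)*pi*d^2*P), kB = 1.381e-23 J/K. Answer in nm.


Mean free path: lambda = kB*T / (sqrt(2) * pi * d^2 * P)
lambda = 1.381e-23 * 347 / (sqrt(2) * pi * (3.9e-10)^2 * 27220)
lambda = 2.6052e-07 m
lambda = 260.52 nm

260.52


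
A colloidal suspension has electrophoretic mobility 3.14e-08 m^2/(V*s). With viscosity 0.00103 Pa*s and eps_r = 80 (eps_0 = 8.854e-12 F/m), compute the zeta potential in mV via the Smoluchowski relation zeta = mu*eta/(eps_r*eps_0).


Smoluchowski equation: zeta = mu * eta / (eps_r * eps_0)
zeta = 3.14e-08 * 0.00103 / (80 * 8.854e-12)
zeta = 0.04566 V = 45.66 mV

45.66


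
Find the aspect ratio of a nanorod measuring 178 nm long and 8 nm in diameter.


Aspect ratio AR = length / diameter
AR = 178 / 8
AR = 22.25

22.25


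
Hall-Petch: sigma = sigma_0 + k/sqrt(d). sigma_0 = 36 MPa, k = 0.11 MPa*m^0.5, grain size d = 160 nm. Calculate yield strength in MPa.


d = 160 nm = 1.6e-07 m
sqrt(d) = 0.0004
Hall-Petch contribution = k / sqrt(d) = 0.11 / 0.0004 = 275.0 MPa
sigma = sigma_0 + k/sqrt(d) = 36 + 275.0 = 311.0 MPa

311.0


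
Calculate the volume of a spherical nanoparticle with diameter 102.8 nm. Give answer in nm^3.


Radius r = 102.8/2 = 51.4 nm
Volume V = (4/3) * pi * r^3
V = (4/3) * pi * (51.4)^3
V = 568824.07 nm^3

568824.07


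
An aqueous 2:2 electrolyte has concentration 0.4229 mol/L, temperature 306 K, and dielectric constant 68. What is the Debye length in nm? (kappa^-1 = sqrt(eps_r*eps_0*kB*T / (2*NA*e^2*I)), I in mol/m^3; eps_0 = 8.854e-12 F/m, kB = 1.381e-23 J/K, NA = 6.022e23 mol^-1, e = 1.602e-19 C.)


Ionic strength I = 0.4229 * 2^2 * 1000 = 1691.6 mol/m^3
kappa^-1 = sqrt(68 * 8.854e-12 * 1.381e-23 * 306 / (2 * 6.022e23 * (1.602e-19)^2 * 1691.6))
kappa^-1 = 0.221 nm

0.221


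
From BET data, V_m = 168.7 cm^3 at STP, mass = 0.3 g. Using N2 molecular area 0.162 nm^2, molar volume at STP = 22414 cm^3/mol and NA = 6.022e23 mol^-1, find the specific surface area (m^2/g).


Number of moles in monolayer = V_m / 22414 = 168.7 / 22414 = 0.00752655
Number of molecules = moles * NA = 0.00752655 * 6.022e23
SA = molecules * sigma / mass
SA = (168.7 / 22414) * 6.022e23 * 0.162e-18 / 0.3
SA = 2447.5 m^2/g

2447.5


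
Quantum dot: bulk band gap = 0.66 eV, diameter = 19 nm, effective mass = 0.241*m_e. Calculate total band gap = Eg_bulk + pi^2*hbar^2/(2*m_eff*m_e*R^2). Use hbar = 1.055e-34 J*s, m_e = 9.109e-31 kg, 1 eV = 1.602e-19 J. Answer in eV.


Radius R = 19/2 nm = 9.5e-09 m
Confinement energy dE = pi^2 * hbar^2 / (2 * m_eff * m_e * R^2)
dE = pi^2 * (1.055e-34)^2 / (2 * 0.241 * 9.109e-31 * (9.5e-09)^2) J, divided by 1.602e-19 J/eV
dE = 0.0173 eV
Total band gap = E_g(bulk) + dE = 0.66 + 0.0173 = 0.6773 eV

0.6773


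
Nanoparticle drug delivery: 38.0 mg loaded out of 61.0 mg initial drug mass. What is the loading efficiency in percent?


Drug loading efficiency = (drug loaded / drug initial) * 100
DLE = 38.0 / 61.0 * 100
DLE = 0.623 * 100
DLE = 62.3%

62.3


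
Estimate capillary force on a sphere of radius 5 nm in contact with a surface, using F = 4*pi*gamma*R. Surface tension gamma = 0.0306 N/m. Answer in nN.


Convert radius: R = 5 nm = 5e-09 m
F = 4 * pi * gamma * R
F = 4 * pi * 0.0306 * 5e-09
F = 1.92265e-09 N = 1.9227 nN

1.9227


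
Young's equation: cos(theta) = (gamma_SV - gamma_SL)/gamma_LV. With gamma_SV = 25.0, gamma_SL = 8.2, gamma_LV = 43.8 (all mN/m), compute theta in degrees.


cos(theta) = (gamma_SV - gamma_SL) / gamma_LV
cos(theta) = (25.0 - 8.2) / 43.8
cos(theta) = 0.383562
theta = arccos(0.383562) = 67.45 degrees

67.45


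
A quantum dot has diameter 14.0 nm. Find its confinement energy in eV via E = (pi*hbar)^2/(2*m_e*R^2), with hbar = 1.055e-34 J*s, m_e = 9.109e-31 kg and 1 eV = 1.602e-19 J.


Radius R = 14.0/2 = 7 nm = 7e-09 m
E = (pi * 1.055e-34)^2 / (2 * 9.109e-31 * (7e-09)^2)
E(J) = 1.23057e-21
E = E(J) / 1.602e-19 = 0.0077 eV

0.0077


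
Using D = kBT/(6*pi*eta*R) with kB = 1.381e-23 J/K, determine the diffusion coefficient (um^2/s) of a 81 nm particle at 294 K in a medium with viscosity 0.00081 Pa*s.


Radius R = 81/2 = 40.5 nm = 4.05e-08 m
D = kB*T / (6*pi*eta*R)
D = 1.381e-23 * 294 / (6 * pi * 0.00081 * 4.05e-08)
D = 6.56598e-12 m^2/s = 6.566 um^2/s

6.566


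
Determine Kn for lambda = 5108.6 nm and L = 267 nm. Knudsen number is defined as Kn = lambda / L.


Knudsen number Kn = lambda / L
Kn = 5108.6 / 267
Kn = 19.1333

19.1333


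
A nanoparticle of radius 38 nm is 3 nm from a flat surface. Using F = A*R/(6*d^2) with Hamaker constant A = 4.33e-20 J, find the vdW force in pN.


Convert to SI: R = 38 nm = 3.8e-08 m, d = 3 nm = 3e-09 m
F = A * R / (6 * d^2)
F = 4.33e-20 * 3.8e-08 / (6 * (3e-09)^2)
F = 3.04704e-11 N = 30.47 pN

30.47


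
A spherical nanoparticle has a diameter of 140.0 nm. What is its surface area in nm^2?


Radius r = 140.0/2 = 70 nm
Surface area SA = 4 * pi * r^2
SA = 4 * pi * (70)^2
SA = 61575.22 nm^2

61575.22


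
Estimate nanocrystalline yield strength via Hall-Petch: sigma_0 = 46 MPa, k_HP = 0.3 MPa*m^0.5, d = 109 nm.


d = 109 nm = 1.09e-07 m
sqrt(d) = 0.0003301515
Hall-Petch contribution = k / sqrt(d) = 0.3 / 0.0003301515 = 908.7 MPa
sigma = sigma_0 + k/sqrt(d) = 46 + 908.7 = 954.7 MPa

954.7


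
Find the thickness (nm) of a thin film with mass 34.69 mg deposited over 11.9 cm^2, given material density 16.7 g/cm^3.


Convert: m = 34.69 mg = 3.4690e-05 kg, A = 11.9 cm^2 = 1.1900e-03 m^2, rho = 16.7 g/cm^3 = 16700 kg/m^3
t = m / (A * rho)
t = 3.4690e-05 / (1.1900e-03 * 16700)
t = 1.7456e-06 m = 1745.6 nm

1745.6


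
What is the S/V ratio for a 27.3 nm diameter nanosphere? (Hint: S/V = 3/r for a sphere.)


Radius r = 27.3/2 = 13.65 nm
S/V = 3 / r = 3 / 13.65
S/V = 0.2198 nm^-1

0.2198


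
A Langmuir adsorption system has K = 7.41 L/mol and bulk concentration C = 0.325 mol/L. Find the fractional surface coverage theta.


Langmuir isotherm: theta = K*C / (1 + K*C)
K*C = 7.41 * 0.325 = 2.40825
theta = 2.40825 / (1 + 2.40825) = 2.40825 / 3.40825
theta = 0.7066

0.7066


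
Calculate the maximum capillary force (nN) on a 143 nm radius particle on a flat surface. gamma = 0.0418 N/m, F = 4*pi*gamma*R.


Convert radius: R = 143 nm = 1.43e-07 m
F = 4 * pi * gamma * R
F = 4 * pi * 0.0418 * 1.43e-07
F = 7.51142e-08 N = 75.1142 nN

75.1142


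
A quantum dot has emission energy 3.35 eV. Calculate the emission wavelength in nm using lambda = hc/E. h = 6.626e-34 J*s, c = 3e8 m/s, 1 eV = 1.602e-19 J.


Convert energy: E = 3.35 eV = 3.35 * 1.602e-19 = 5.3667e-19 J
lambda = h*c / E = 6.626e-34 * 3e8 / 5.3667e-19
lambda = 3.70395e-07 m = 370.4 nm

370.4


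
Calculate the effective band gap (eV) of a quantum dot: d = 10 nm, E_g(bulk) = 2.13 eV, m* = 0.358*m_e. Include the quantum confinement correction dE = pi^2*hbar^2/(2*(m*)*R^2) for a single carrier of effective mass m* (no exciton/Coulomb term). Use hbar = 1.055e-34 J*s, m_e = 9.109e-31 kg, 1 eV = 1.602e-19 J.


Radius R = 10/2 nm = 5e-09 m
Confinement energy dE = pi^2 * hbar^2 / (2 * m_eff * m_e * R^2)
dE = pi^2 * (1.055e-34)^2 / (2 * 0.358 * 9.109e-31 * (5e-09)^2) J, divided by 1.602e-19 J/eV
dE = 0.0421 eV
Total band gap = E_g(bulk) + dE = 2.13 + 0.0421 = 2.1721 eV

2.1721


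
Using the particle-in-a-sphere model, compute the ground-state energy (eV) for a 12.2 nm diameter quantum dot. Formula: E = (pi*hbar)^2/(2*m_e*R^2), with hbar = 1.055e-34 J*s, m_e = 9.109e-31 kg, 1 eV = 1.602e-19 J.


Radius R = 12.2/2 = 6.1 nm = 6.1e-09 m
E = (pi * 1.055e-34)^2 / (2 * 9.109e-31 * (6.1e-09)^2)
E(J) = 1.62048e-21
E = E(J) / 1.602e-19 = 0.0101 eV

0.0101


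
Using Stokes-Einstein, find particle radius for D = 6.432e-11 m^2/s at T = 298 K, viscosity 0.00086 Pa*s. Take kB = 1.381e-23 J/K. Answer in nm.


Stokes-Einstein: R = kB*T / (6*pi*eta*D)
R = 1.381e-23 * 298 / (6 * pi * 0.00086 * 6.432e-11)
R = 3.94697e-09 m = 3.95 nm

3.95


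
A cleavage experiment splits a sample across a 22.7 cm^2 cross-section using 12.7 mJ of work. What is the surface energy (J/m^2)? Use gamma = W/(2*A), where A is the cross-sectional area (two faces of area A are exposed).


Convert: A = 22.7 cm^2 = 0.00227 m^2, W = 12.7 mJ = 0.0127 J
Cleaving exposes two faces of area A, so total new surface = 2*A and gamma = W / (2*A)
gamma = 0.0127 / (2 * 0.00227)
gamma = 2.797 J/m^2

2.797


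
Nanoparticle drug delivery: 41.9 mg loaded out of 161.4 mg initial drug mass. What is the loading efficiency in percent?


Drug loading efficiency = (drug loaded / drug initial) * 100
DLE = 41.9 / 161.4 * 100
DLE = 0.2596 * 100
DLE = 25.96%

25.96


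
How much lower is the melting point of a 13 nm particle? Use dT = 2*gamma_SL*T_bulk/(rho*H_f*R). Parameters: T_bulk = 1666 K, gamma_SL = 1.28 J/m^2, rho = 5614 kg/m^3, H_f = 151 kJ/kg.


Radius R = 13/2 = 6.5 nm = 6.5e-09 m
Convert H_f = 151 kJ/kg = 151000 J/kg
dT = 2 * gamma_SL * T_bulk / (rho * H_f * R)
dT = 2 * 1.28 * 1666 / (5614 * 151000 * 6.5e-09)
dT = 774.0 K

774.0


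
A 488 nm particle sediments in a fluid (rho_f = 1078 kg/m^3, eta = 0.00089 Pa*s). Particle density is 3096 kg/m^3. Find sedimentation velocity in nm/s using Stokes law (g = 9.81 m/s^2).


Radius R = 488/2 nm = 2.44e-07 m
Density difference = 3096 - 1078 = 2018 kg/m^3
v = 2 * R^2 * (rho_p - rho_f) * g / (9 * eta)
v = 2 * (2.44e-07)^2 * 2018 * 9.81 / (9 * 0.00089)
v = 2.94284e-07 m/s = 294.2844 nm/s

294.2844


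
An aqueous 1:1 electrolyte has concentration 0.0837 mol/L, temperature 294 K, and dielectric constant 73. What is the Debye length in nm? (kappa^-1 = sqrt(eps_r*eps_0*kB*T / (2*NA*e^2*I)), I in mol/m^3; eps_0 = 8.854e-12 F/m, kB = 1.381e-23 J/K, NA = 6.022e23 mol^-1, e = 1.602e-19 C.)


Ionic strength I = 0.0837 * 1^2 * 1000 = 83.7 mol/m^3
kappa^-1 = sqrt(73 * 8.854e-12 * 1.381e-23 * 294 / (2 * 6.022e23 * (1.602e-19)^2 * 83.7))
kappa^-1 = 1.007 nm

1.007


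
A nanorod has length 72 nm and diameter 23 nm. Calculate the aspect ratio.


Aspect ratio AR = length / diameter
AR = 72 / 23
AR = 3.13

3.13


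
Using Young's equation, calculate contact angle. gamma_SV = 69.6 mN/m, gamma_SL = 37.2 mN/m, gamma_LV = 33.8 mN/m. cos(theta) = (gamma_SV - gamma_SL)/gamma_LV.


cos(theta) = (gamma_SV - gamma_SL) / gamma_LV
cos(theta) = (69.6 - 37.2) / 33.8
cos(theta) = 0.95858
theta = arccos(0.95858) = 16.55 degrees

16.55


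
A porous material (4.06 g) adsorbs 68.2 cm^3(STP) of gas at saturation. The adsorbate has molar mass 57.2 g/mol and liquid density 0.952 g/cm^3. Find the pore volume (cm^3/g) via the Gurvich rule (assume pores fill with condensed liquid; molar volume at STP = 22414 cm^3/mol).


Moles adsorbed n = V_ads / 22414 = 68.2 / 22414 = 3.042741e-03 mol
Liquid volume V_liq = n * M / rho_liq = 3.042741e-03 * 57.2 / 0.952 = 0.18282 cm^3
Specific pore volume V_pore = V_liq / m_sample = 0.18282 / 4.06
V_pore = 0.045 cm^3/g

0.045


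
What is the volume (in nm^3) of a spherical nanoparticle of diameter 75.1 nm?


Radius r = 75.1/2 = 37.55 nm
Volume V = (4/3) * pi * r^3
V = (4/3) * pi * (37.55)^3
V = 221777.99 nm^3

221777.99


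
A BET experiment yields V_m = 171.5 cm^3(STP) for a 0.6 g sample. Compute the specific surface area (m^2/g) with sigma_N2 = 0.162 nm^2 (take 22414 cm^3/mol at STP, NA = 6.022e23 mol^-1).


Number of moles in monolayer = V_m / 22414 = 171.5 / 22414 = 0.00765147
Number of molecules = moles * NA = 0.00765147 * 6.022e23
SA = molecules * sigma / mass
SA = (171.5 / 22414) * 6.022e23 * 0.162e-18 / 0.6
SA = 1244.1 m^2/g

1244.1


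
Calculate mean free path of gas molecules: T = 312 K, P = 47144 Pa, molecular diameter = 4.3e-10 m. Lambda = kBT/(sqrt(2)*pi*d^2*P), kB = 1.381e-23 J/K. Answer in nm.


Mean free path: lambda = kB*T / (sqrt(2) * pi * d^2 * P)
lambda = 1.381e-23 * 312 / (sqrt(2) * pi * (4.3e-10)^2 * 47144)
lambda = 1.11255e-07 m
lambda = 111.26 nm

111.26


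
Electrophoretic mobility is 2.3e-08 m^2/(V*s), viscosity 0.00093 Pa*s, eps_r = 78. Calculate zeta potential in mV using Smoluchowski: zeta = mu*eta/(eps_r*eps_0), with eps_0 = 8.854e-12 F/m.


Smoluchowski equation: zeta = mu * eta / (eps_r * eps_0)
zeta = 2.3e-08 * 0.00093 / (78 * 8.854e-12)
zeta = 0.030973 V = 30.97 mV

30.97


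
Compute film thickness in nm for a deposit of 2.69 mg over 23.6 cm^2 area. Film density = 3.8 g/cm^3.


Convert: m = 2.69 mg = 2.6900e-06 kg, A = 23.6 cm^2 = 2.3600e-03 m^2, rho = 3.8 g/cm^3 = 3800 kg/m^3
t = m / (A * rho)
t = 2.6900e-06 / (2.3600e-03 * 3800)
t = 2.9996e-07 m = 300.0 nm

300.0


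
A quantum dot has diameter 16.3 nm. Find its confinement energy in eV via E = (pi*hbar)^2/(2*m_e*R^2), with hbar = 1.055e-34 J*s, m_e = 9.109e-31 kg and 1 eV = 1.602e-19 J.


Radius R = 16.3/2 = 8.15 nm = 8.15e-09 m
E = (pi * 1.055e-34)^2 / (2 * 9.109e-31 * (8.15e-09)^2)
E(J) = 9.07797e-22
E = E(J) / 1.602e-19 = 0.0057 eV

0.0057


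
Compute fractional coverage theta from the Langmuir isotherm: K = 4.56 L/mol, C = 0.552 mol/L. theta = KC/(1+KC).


Langmuir isotherm: theta = K*C / (1 + K*C)
K*C = 4.56 * 0.552 = 2.51712
theta = 2.51712 / (1 + 2.51712) = 2.51712 / 3.51712
theta = 0.7157

0.7157


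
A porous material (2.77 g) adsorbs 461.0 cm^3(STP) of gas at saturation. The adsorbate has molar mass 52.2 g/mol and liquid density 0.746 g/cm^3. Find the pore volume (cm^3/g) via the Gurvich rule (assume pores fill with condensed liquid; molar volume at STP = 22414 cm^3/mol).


Moles adsorbed n = V_ads / 22414 = 461.0 / 22414 = 2.056750e-02 mol
Liquid volume V_liq = n * M / rho_liq = 2.056750e-02 * 52.2 / 0.746 = 1.43917 cm^3
Specific pore volume V_pore = V_liq / m_sample = 1.43917 / 2.77
V_pore = 0.5196 cm^3/g

0.5196


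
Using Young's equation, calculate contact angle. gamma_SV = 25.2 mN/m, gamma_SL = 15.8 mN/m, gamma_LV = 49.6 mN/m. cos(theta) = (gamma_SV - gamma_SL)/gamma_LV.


cos(theta) = (gamma_SV - gamma_SL) / gamma_LV
cos(theta) = (25.2 - 15.8) / 49.6
cos(theta) = 0.189516
theta = arccos(0.189516) = 79.08 degrees

79.08


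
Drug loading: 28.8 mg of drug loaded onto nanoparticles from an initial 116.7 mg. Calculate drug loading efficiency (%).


Drug loading efficiency = (drug loaded / drug initial) * 100
DLE = 28.8 / 116.7 * 100
DLE = 0.2468 * 100
DLE = 24.68%

24.68


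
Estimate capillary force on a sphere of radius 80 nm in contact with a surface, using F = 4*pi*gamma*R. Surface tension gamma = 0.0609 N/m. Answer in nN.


Convert radius: R = 80 nm = 8e-08 m
F = 4 * pi * gamma * R
F = 4 * pi * 0.0609 * 8e-08
F = 6.12234e-08 N = 61.2234 nN

61.2234


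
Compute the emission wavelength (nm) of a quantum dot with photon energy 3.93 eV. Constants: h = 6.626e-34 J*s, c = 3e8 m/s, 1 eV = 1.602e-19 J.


Convert energy: E = 3.93 eV = 3.93 * 1.602e-19 = 6.29586e-19 J
lambda = h*c / E = 6.626e-34 * 3e8 / 6.29586e-19
lambda = 3.15731e-07 m = 315.7 nm

315.7


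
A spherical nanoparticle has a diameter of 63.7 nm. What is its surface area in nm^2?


Radius r = 63.7/2 = 31.85 nm
Surface area SA = 4 * pi * r^2
SA = 4 * pi * (31.85)^2
SA = 12747.61 nm^2

12747.61


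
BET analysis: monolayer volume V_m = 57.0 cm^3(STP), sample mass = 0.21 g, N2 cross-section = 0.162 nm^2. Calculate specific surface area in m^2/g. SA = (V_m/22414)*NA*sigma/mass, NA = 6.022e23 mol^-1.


Number of moles in monolayer = V_m / 22414 = 57.0 / 22414 = 0.00254305
Number of molecules = moles * NA = 0.00254305 * 6.022e23
SA = molecules * sigma / mass
SA = (57.0 / 22414) * 6.022e23 * 0.162e-18 / 0.21
SA = 1181.4 m^2/g

1181.4


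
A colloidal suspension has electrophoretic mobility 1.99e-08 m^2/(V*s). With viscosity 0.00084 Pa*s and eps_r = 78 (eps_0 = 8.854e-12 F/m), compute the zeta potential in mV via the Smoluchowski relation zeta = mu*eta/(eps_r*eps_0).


Smoluchowski equation: zeta = mu * eta / (eps_r * eps_0)
zeta = 1.99e-08 * 0.00084 / (78 * 8.854e-12)
zeta = 0.024205 V = 24.2 mV

24.2


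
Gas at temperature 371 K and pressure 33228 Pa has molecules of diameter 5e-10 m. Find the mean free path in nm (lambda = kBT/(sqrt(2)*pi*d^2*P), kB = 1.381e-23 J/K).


Mean free path: lambda = kB*T / (sqrt(2) * pi * d^2 * P)
lambda = 1.381e-23 * 371 / (sqrt(2) * pi * (5e-10)^2 * 33228)
lambda = 1.38822e-07 m
lambda = 138.82 nm

138.82


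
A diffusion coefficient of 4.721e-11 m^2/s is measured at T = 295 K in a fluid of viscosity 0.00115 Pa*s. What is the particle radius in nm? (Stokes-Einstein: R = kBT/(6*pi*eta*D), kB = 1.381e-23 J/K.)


Stokes-Einstein: R = kB*T / (6*pi*eta*D)
R = 1.381e-23 * 295 / (6 * pi * 0.00115 * 4.721e-11)
R = 3.98091e-09 m = 3.98 nm

3.98


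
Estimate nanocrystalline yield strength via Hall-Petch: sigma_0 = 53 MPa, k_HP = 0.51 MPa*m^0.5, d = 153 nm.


d = 153 nm = 1.53e-07 m
sqrt(d) = 0.0003911521
Hall-Petch contribution = k / sqrt(d) = 0.51 / 0.0003911521 = 1303.8 MPa
sigma = sigma_0 + k/sqrt(d) = 53 + 1303.8 = 1356.8 MPa

1356.8


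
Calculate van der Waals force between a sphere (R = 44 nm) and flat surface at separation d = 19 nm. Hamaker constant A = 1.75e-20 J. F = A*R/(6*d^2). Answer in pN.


Convert to SI: R = 44 nm = 4.4e-08 m, d = 19 nm = 1.9e-08 m
F = A * R / (6 * d^2)
F = 1.75e-20 * 4.4e-08 / (6 * (1.9e-08)^2)
F = 3.55494e-13 N = 0.355 pN

0.355


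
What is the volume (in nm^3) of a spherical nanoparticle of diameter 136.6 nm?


Radius r = 136.6/2 = 68.3 nm
Volume V = (4/3) * pi * r^3
V = (4/3) * pi * (68.3)^3
V = 1334598.77 nm^3

1334598.77


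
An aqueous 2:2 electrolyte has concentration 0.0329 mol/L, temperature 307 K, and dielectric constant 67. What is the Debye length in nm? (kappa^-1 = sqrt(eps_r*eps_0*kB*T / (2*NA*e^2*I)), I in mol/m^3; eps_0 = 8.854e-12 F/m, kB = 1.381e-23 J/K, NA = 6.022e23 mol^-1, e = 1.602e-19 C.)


Ionic strength I = 0.0329 * 2^2 * 1000 = 131.6 mol/m^3
kappa^-1 = sqrt(67 * 8.854e-12 * 1.381e-23 * 307 / (2 * 6.022e23 * (1.602e-19)^2 * 131.6))
kappa^-1 = 0.786 nm

0.786


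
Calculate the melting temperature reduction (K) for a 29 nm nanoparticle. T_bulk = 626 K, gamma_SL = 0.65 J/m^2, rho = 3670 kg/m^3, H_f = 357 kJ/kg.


Radius R = 29/2 = 14.5 nm = 1.45e-08 m
Convert H_f = 357 kJ/kg = 357000 J/kg
dT = 2 * gamma_SL * T_bulk / (rho * H_f * R)
dT = 2 * 0.65 * 626 / (3670 * 357000 * 1.45e-08)
dT = 42.8 K

42.8


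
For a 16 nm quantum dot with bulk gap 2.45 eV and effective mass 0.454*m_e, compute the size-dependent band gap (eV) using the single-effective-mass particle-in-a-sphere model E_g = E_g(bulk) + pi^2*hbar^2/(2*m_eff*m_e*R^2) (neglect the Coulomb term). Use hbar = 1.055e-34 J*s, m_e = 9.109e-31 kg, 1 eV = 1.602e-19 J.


Radius R = 16/2 nm = 8e-09 m
Confinement energy dE = pi^2 * hbar^2 / (2 * m_eff * m_e * R^2)
dE = pi^2 * (1.055e-34)^2 / (2 * 0.454 * 9.109e-31 * (8e-09)^2) J, divided by 1.602e-19 J/eV
dE = 0.013 eV
Total band gap = E_g(bulk) + dE = 2.45 + 0.013 = 2.463 eV

2.463


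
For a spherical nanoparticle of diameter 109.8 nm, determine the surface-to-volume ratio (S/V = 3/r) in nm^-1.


Radius r = 109.8/2 = 54.9 nm
S/V = 3 / r = 3 / 54.9
S/V = 0.0546 nm^-1

0.0546


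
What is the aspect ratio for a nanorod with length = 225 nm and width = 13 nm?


Aspect ratio AR = length / diameter
AR = 225 / 13
AR = 17.31

17.31


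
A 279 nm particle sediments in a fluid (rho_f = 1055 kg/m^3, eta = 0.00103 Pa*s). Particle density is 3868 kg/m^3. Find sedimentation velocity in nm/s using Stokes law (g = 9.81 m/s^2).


Radius R = 279/2 nm = 1.395e-07 m
Density difference = 3868 - 1055 = 2813 kg/m^3
v = 2 * R^2 * (rho_p - rho_f) * g / (9 * eta)
v = 2 * (1.395e-07)^2 * 2813 * 9.81 / (9 * 0.00103)
v = 1.15861e-07 m/s = 115.861 nm/s

115.861


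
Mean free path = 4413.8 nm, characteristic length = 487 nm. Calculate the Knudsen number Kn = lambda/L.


Knudsen number Kn = lambda / L
Kn = 4413.8 / 487
Kn = 9.0632

9.0632


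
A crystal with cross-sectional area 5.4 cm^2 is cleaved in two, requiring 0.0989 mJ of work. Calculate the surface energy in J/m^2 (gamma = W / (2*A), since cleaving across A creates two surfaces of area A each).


Convert: A = 5.4 cm^2 = 0.00054 m^2, W = 0.0989 mJ = 9.89e-05 J
Cleaving exposes two faces of area A, so total new surface = 2*A and gamma = W / (2*A)
gamma = 9.89e-05 / (2 * 0.00054)
gamma = 0.092 J/m^2

0.092


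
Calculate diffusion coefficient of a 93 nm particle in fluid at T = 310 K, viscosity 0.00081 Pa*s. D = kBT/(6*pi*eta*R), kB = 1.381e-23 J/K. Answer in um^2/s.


Radius R = 93/2 = 46.5 nm = 4.65e-08 m
D = kB*T / (6*pi*eta*R)
D = 1.381e-23 * 310 / (6 * pi * 0.00081 * 4.65e-08)
D = 6.02999e-12 m^2/s = 6.03 um^2/s

6.03


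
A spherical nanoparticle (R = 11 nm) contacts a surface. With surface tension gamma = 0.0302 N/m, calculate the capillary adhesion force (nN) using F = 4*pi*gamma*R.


Convert radius: R = 11 nm = 1.1e-08 m
F = 4 * pi * gamma * R
F = 4 * pi * 0.0302 * 1.1e-08
F = 4.17455e-09 N = 4.1745 nN

4.1745


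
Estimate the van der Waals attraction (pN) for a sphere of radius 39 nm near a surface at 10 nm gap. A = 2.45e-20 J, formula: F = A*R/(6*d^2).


Convert to SI: R = 39 nm = 3.9e-08 m, d = 10 nm = 1e-08 m
F = A * R / (6 * d^2)
F = 2.45e-20 * 3.9e-08 / (6 * (1e-08)^2)
F = 1.5925e-12 N = 1.593 pN

1.593


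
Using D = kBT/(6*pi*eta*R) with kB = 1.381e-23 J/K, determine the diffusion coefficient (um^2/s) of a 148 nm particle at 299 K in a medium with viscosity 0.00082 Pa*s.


Radius R = 148/2 = 74 nm = 7.4e-08 m
D = kB*T / (6*pi*eta*R)
D = 1.381e-23 * 299 / (6 * pi * 0.00082 * 7.4e-08)
D = 3.61009e-12 m^2/s = 3.61 um^2/s

3.61


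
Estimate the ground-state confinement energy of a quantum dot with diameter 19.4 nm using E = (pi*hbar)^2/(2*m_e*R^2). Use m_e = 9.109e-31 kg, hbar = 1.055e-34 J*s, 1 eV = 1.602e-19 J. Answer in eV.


Radius R = 19.4/2 = 9.7 nm = 9.7e-09 m
E = (pi * 1.055e-34)^2 / (2 * 9.109e-31 * (9.7e-09)^2)
E(J) = 6.40856e-22
E = E(J) / 1.602e-19 = 0.004 eV

0.004


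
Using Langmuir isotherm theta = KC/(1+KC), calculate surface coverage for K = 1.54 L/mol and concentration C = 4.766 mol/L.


Langmuir isotherm: theta = K*C / (1 + K*C)
K*C = 1.54 * 4.766 = 7.33964
theta = 7.33964 / (1 + 7.33964) = 7.33964 / 8.33964
theta = 0.8801

0.8801


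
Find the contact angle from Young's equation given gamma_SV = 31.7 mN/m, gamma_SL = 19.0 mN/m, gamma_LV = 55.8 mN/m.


cos(theta) = (gamma_SV - gamma_SL) / gamma_LV
cos(theta) = (31.7 - 19.0) / 55.8
cos(theta) = 0.227599
theta = arccos(0.227599) = 76.84 degrees

76.84


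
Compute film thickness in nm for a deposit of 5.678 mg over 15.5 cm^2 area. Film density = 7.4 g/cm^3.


Convert: m = 5.678 mg = 5.6780e-06 kg, A = 15.5 cm^2 = 1.5500e-03 m^2, rho = 7.4 g/cm^3 = 7400 kg/m^3
t = m / (A * rho)
t = 5.6780e-06 / (1.5500e-03 * 7400)
t = 4.9503e-07 m = 495.0 nm

495.0


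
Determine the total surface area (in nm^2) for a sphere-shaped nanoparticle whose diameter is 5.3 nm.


Radius r = 5.3/2 = 2.65 nm
Surface area SA = 4 * pi * r^2
SA = 4 * pi * (2.65)^2
SA = 88.25 nm^2

88.25


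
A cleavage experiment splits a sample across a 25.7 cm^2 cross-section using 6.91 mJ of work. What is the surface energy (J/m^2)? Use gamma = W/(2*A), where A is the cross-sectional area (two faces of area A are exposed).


Convert: A = 25.7 cm^2 = 0.00257 m^2, W = 6.91 mJ = 0.00691 J
Cleaving exposes two faces of area A, so total new surface = 2*A and gamma = W / (2*A)
gamma = 0.00691 / (2 * 0.00257)
gamma = 1.344 J/m^2

1.344


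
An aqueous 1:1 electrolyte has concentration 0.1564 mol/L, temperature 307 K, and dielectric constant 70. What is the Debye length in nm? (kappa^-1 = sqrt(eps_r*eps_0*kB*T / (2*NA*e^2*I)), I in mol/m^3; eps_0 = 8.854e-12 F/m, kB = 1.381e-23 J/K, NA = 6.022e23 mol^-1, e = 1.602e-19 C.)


Ionic strength I = 0.1564 * 1^2 * 1000 = 156.4 mol/m^3
kappa^-1 = sqrt(70 * 8.854e-12 * 1.381e-23 * 307 / (2 * 6.022e23 * (1.602e-19)^2 * 156.4))
kappa^-1 = 0.737 nm

0.737


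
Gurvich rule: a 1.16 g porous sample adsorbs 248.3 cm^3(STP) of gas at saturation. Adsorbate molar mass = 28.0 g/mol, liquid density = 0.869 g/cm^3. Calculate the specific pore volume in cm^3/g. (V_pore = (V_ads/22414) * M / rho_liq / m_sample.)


Moles adsorbed n = V_ads / 22414 = 248.3 / 22414 = 1.107790e-02 mol
Liquid volume V_liq = n * M / rho_liq = 1.107790e-02 * 28.0 / 0.869 = 0.35694 cm^3
Specific pore volume V_pore = V_liq / m_sample = 0.35694 / 1.16
V_pore = 0.3077 cm^3/g

0.3077
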